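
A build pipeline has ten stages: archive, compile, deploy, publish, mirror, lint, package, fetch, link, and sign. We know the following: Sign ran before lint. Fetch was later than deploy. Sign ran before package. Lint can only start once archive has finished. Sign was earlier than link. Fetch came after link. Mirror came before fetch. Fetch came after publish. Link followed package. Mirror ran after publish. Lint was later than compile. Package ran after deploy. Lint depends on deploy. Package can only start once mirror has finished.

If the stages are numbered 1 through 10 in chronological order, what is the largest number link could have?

9

Link must come before fetch — 1 stage forced after it.
Everything else can be placed before link in some valid order, so link can sit as late as position 10 − 1 = 9.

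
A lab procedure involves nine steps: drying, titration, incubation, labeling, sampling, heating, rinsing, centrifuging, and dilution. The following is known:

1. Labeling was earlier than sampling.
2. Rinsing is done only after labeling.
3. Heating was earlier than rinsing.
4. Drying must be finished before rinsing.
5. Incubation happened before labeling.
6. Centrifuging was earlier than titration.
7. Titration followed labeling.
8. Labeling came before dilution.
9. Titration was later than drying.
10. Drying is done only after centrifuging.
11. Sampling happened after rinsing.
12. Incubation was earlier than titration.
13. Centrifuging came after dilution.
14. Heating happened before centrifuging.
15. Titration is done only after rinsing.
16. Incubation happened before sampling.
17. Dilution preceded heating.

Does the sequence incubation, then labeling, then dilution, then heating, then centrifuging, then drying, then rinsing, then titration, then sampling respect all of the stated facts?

yes

Check each stated constraint against the proposed order — e.g. labeling is ahead of sampling; incubation is ahead of sampling. Every pair is in the required order; nothing is violated.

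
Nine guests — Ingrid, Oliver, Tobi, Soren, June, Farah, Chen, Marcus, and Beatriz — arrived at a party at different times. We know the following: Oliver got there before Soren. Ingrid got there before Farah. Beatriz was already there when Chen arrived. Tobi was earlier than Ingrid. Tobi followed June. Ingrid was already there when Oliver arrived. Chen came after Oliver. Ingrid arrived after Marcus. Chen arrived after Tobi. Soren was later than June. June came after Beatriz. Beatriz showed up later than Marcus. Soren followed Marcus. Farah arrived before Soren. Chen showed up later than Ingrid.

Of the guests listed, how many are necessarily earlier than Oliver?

Directly stated before Oliver: Ingrid.
Beatriz reaches Oliver via Beatriz → June → Tobi → Ingrid → Oliver.
June reaches Oliver via June → Tobi → Ingrid → Oliver.
Marcus reaches Oliver via Marcus → Ingrid → Oliver.
Likewise Tobi reaches Oliver by chaining the stated constraints.
No chain forces Farah (or any of the others) ahead of Oliver.
That's Beatriz, Ingrid, June, Marcus, and Tobi — 5 in all.

5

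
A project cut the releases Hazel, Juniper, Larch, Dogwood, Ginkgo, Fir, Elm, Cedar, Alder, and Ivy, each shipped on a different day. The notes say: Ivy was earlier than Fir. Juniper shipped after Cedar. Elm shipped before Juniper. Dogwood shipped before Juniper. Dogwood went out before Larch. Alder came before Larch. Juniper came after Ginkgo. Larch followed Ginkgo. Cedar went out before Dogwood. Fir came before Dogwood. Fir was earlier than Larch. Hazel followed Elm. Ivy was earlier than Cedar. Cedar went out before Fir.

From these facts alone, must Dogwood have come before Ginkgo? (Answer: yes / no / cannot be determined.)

cannot be determined

No chain of stated constraints runs from Dogwood to Ginkgo, and none runs from Ginkgo to Dogwood either.
So the relative order of Dogwood and Ginkgo is not fixed by the given facts.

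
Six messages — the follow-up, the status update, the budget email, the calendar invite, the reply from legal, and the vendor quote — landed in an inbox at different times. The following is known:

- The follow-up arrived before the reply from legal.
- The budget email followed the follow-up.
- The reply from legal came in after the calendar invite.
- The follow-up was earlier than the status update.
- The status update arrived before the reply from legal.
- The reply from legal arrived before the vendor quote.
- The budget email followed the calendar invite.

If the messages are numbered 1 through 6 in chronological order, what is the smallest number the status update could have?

The follow-up must come before the status update — 1 forced predecessor.
Nothing else is forced ahead of the status update, so its earliest slot is position 1 + 1 = 2.

2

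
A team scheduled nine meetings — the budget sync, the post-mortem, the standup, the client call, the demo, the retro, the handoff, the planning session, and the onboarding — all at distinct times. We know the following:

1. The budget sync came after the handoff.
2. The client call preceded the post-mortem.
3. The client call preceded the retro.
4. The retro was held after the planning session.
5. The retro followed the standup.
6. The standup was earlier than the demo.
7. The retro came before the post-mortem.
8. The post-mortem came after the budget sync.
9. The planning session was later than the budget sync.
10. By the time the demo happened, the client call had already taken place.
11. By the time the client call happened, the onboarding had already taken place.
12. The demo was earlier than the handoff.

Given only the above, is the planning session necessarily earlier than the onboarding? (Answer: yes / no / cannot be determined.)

no

Tracing the constraints gives the onboarding → the client call → the demo → the handoff → the budget sync → the planning session, so the onboarding must come before the planning session.
That means the planning session cannot be before the onboarding.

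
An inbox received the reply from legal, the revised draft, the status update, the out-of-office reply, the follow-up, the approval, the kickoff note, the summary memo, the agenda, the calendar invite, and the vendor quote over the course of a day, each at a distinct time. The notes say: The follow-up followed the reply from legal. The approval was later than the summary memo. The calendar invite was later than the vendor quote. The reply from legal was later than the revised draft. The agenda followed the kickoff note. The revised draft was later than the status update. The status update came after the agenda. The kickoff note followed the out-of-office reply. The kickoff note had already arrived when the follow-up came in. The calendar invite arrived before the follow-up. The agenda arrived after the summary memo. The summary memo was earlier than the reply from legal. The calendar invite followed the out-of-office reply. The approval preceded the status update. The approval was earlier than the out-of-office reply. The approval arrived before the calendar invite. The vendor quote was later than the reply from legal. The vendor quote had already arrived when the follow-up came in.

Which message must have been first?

the summary memo

The summary memo has a chain of constraints placing it before every other message, so the summary memo must be first.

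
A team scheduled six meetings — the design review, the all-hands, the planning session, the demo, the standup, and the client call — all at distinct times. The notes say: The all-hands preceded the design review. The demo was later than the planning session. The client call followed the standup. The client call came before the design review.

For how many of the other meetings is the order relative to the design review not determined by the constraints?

Forced before the design review: the all-hands, the client call, and the standup.
That leaves the demo and the planning session with no forced order relative to the design review — 2.

2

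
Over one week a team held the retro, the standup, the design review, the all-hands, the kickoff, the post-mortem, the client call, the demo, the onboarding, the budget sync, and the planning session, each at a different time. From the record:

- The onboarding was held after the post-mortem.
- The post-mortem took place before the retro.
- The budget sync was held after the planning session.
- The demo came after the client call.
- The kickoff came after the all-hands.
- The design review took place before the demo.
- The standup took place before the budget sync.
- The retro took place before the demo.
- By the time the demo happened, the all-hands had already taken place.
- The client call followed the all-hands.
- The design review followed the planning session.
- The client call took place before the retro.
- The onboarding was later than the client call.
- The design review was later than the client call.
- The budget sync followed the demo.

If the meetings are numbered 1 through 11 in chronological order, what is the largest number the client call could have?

The client call must come before the budget sync, the demo, the design review, the onboarding, and the retro — 5 meetings forced after it.
Everything else can be placed before the client call in some valid order, so the client call can sit as late as position 11 − 5 = 6.

6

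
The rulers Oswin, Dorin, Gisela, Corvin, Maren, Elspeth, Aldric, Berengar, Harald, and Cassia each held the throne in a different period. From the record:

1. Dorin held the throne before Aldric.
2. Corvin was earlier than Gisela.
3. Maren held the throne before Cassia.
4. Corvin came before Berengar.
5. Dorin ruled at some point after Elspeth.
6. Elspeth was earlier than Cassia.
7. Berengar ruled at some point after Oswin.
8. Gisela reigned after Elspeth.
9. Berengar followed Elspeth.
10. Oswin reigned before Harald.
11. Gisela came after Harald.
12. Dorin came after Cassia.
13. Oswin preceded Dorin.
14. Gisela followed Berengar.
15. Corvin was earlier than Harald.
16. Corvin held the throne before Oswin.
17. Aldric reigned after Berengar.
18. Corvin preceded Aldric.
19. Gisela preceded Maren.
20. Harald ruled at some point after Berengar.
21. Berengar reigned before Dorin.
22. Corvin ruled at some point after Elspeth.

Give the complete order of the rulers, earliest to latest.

Elspeth, Corvin, Oswin, Berengar, Harald, Gisela, Maren, Cassia, Dorin, Aldric

The constraints fix every adjacent pair, so only one ordering works:
Elspeth → Corvin → Oswin → Berengar → Harald → Gisela → Maren → Cassia → Dorin → Aldric.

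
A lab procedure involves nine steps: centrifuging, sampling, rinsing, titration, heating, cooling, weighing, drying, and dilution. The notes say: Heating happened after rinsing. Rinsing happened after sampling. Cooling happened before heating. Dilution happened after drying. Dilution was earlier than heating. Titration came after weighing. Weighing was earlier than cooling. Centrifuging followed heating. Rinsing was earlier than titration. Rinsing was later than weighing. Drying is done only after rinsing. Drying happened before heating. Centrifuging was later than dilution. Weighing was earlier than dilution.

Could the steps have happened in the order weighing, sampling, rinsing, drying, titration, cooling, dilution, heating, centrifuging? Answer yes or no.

yes

Check each stated constraint against the proposed order — e.g. weighing is ahead of cooling; weighing is ahead of dilution. Every pair is in the required order; nothing is violated.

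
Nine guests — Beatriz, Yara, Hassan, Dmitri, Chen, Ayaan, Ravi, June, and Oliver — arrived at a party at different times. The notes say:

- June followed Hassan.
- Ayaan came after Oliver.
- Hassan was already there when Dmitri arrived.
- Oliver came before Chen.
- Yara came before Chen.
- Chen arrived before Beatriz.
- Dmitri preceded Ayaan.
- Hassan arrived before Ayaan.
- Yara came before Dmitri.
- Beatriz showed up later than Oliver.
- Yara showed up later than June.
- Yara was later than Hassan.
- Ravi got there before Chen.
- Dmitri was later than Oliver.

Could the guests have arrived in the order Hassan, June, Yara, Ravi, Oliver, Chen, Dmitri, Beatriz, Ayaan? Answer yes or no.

yes

Check each stated constraint against the proposed order — e.g. Hassan is ahead of Dmitri; Hassan is ahead of Ayaan. Every pair is in the required order; nothing is violated.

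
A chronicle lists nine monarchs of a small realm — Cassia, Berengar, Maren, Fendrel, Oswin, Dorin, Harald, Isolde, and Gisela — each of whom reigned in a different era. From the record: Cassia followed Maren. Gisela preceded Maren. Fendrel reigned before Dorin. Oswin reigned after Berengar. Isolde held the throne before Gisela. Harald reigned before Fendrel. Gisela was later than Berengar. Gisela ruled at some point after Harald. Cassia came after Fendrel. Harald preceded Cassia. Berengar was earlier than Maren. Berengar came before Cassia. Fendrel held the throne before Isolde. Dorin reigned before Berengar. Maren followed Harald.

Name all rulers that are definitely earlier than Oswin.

Berengar, Dorin, Fendrel, Harald

Directly stated before Oswin: Berengar.
Dorin reaches Oswin via Dorin → Berengar → Oswin.
Fendrel reaches Oswin via Fendrel → Dorin → Berengar → Oswin.
Harald reaches Oswin via Harald → Fendrel → Dorin → Berengar → Oswin.
No chain forces Maren (or any of the others) ahead of Oswin.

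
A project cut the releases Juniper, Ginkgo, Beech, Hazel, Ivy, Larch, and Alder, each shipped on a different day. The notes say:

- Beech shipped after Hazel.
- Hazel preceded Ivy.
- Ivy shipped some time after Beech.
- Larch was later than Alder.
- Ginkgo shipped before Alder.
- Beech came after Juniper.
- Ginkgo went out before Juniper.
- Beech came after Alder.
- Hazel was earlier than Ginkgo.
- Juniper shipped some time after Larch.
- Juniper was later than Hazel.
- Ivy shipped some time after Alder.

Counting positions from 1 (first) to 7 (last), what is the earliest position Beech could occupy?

Alder, Ginkgo, Hazel, Juniper, and Larch must all come before Beech — 5 forced predecessors.
Nothing else is forced ahead of Beech, so its earliest slot is position 5 + 1 = 6.

6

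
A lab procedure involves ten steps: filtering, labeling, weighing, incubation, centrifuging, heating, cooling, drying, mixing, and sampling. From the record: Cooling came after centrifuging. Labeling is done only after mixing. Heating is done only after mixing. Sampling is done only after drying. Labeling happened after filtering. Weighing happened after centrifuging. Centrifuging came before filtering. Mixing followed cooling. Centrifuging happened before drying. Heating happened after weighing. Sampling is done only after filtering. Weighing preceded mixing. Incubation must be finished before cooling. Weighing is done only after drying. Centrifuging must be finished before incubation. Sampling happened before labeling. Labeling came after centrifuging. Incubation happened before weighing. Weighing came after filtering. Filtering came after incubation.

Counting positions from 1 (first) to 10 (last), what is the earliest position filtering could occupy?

Centrifuging and incubation must both come before filtering — 2 forced predecessors.
Nothing else is forced ahead of filtering, so its earliest slot is position 2 + 1 = 3.

3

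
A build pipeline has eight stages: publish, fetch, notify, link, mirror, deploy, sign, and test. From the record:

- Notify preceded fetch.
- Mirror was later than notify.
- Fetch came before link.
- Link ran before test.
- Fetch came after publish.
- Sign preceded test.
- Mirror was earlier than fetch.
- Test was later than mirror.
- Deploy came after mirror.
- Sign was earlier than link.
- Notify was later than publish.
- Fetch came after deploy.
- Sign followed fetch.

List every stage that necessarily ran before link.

deploy, fetch, mirror, notify, publish, sign

Directly stated before link: fetch and sign.
Deploy reaches link via deploy → fetch → link.
Mirror reaches link via mirror → fetch → link.
Notify reaches link via notify → fetch → link.
Likewise publish reaches link by chaining the stated constraints.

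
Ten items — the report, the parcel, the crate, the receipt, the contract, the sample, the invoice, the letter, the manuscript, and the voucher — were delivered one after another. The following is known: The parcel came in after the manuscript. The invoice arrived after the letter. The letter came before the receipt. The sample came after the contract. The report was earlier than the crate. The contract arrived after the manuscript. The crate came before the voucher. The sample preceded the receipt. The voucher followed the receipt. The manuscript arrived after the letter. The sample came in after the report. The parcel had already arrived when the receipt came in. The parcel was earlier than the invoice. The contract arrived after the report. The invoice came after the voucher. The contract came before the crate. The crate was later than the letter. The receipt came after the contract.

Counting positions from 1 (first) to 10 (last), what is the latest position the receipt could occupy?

8

The receipt must come before the invoice and the voucher — 2 items forced after it.
Everything else can be placed before the receipt in some valid order, so the receipt can sit as late as position 10 − 2 = 8.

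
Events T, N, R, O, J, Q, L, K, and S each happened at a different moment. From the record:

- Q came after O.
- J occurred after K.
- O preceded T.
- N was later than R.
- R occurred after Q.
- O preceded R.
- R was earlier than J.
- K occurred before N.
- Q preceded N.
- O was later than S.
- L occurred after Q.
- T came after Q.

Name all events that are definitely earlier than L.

O, Q, S

Directly stated before L: Q.
O reaches L via O → Q → L.
S reaches L via S → O → Q → L.
No chain forces T (or any of the others) ahead of L.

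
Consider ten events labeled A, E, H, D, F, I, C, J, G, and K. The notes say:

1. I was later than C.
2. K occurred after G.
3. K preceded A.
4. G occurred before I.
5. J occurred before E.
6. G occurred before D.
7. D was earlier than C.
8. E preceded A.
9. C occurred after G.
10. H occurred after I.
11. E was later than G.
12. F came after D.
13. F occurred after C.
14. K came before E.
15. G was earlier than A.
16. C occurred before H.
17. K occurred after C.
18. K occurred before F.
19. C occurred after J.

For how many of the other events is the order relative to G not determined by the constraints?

1

Forced after G: A, C, D, E, F, H, I, and K.
That leaves J with no forced order relative to G — 1.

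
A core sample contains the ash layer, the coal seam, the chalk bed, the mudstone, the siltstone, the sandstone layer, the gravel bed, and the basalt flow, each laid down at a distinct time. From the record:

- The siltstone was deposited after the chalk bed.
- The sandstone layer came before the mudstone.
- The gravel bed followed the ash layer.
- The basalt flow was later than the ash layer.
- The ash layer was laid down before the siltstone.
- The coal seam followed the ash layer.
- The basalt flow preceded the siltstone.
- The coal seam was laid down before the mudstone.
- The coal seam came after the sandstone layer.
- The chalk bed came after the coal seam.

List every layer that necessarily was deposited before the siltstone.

Directly stated before the siltstone: the ash layer, the basalt flow, and the chalk bed.
The coal seam reaches the siltstone via the coal seam → the chalk bed → the siltstone.
The sandstone layer reaches the siltstone via the sandstone layer → the coal seam → the chalk bed → the siltstone.
No chain forces the gravel bed (or any of the others) ahead of the siltstone.

the ash layer, the basalt flow, the chalk bed, the coal seam, the sandstone layer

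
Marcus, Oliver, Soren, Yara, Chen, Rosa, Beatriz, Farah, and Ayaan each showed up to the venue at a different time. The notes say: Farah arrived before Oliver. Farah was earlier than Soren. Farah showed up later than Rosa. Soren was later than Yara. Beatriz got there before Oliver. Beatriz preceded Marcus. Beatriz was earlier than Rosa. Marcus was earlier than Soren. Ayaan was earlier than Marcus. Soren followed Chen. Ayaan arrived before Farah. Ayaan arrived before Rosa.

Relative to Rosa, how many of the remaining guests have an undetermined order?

3

Forced before Rosa: Ayaan and Beatriz; forced after Rosa: Farah, Oliver, and Soren.
That leaves Chen, Marcus, and Yara with no forced order relative to Rosa — 3.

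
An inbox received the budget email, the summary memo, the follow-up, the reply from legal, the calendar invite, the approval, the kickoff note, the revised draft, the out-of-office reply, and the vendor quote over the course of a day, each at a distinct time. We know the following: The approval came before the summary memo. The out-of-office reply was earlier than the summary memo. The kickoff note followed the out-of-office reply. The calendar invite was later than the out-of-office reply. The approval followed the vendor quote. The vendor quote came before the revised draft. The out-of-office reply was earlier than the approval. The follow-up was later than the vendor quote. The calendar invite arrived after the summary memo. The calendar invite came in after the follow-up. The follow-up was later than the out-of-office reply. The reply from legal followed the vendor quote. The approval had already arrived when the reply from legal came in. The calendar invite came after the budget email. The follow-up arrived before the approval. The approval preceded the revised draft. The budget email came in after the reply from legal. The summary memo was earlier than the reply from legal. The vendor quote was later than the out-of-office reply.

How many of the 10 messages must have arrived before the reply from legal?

Directly stated before the reply from legal: the approval, the summary memo, and the vendor quote.
The follow-up reaches the reply from legal via the follow-up → the approval → the reply from legal.
The out-of-office reply reaches the reply from legal via the out-of-office reply → the approval → the reply from legal.
No chain forces the budget email (or any of the others) ahead of the reply from legal.
That's the approval, the follow-up, the out-of-office reply, the summary memo, and the vendor quote — 5 in all.

5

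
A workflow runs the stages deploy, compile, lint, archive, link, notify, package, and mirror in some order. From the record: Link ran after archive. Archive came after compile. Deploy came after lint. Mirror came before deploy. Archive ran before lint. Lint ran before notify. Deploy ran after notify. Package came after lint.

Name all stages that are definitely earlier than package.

Directly stated before package: lint.
Archive reaches package via archive → lint → package.
Compile reaches package via compile → archive → lint → package.
No chain forces notify (or any of the others) ahead of package.

archive, compile, lint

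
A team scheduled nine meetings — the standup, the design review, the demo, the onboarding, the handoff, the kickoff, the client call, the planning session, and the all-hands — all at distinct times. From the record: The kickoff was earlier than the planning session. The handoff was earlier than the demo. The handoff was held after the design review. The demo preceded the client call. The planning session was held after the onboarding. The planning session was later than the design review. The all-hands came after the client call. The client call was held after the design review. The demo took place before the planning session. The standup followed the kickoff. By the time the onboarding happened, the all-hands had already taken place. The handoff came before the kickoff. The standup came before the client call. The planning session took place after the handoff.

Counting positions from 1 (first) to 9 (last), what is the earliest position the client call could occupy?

6

The demo, the design review, the handoff, the kickoff, and the standup must all come before the client call — 5 forced predecessors.
Nothing else is forced ahead of the client call, so its earliest slot is position 5 + 1 = 6.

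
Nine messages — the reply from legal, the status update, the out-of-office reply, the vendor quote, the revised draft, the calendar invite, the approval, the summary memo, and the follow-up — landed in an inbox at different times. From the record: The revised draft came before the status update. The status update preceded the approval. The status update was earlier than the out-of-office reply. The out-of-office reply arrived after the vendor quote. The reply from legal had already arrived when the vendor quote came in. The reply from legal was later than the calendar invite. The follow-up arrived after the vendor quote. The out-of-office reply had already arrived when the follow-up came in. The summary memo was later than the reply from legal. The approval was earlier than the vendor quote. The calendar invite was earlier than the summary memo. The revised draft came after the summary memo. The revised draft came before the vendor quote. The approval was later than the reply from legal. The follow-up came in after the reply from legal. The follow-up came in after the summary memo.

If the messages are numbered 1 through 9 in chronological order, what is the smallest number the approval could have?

6

The calendar invite, the reply from legal, the revised draft, the status update, and the summary memo must all come before the approval — 5 forced predecessors.
Nothing else is forced ahead of the approval, so its earliest slot is position 5 + 1 = 6.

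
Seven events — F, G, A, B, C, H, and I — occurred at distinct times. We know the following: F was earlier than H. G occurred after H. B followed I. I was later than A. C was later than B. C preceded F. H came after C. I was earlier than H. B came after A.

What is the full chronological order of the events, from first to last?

The constraints fix every adjacent pair, so only one ordering works:
A → I → B → C → F → H → G.

A, I, B, C, F, H, G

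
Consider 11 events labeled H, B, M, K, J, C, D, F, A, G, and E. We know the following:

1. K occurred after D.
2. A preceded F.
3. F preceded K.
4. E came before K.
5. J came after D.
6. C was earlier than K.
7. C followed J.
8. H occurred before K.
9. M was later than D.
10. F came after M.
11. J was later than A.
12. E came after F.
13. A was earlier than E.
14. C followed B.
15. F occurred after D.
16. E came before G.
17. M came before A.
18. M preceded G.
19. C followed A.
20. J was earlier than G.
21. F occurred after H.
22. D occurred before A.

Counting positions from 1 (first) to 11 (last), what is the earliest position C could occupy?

A, B, D, J, and M must all come before C — 5 forced predecessors.
Nothing else is forced ahead of C, so its earliest slot is position 5 + 1 = 6.

6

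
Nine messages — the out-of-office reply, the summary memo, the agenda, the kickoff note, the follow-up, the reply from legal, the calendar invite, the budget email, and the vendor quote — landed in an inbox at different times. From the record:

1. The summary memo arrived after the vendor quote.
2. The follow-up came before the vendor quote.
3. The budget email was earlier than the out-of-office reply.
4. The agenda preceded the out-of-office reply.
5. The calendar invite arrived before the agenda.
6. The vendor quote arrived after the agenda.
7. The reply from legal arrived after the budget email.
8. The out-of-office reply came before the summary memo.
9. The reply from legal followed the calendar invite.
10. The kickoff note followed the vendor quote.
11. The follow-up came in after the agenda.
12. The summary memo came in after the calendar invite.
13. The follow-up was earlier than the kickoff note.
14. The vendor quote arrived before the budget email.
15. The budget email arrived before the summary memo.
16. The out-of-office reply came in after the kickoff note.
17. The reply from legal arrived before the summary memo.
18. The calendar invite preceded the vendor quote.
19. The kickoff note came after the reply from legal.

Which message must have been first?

the calendar invite

The calendar invite has a chain of constraints placing it before every other message, so the calendar invite must be first.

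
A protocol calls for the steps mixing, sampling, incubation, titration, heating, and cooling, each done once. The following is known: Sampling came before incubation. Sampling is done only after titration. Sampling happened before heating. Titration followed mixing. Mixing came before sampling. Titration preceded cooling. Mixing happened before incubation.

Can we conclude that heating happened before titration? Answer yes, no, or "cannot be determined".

no

Tracing the constraints gives titration → sampling → heating, so titration must come before heating.
That means heating cannot be before titration.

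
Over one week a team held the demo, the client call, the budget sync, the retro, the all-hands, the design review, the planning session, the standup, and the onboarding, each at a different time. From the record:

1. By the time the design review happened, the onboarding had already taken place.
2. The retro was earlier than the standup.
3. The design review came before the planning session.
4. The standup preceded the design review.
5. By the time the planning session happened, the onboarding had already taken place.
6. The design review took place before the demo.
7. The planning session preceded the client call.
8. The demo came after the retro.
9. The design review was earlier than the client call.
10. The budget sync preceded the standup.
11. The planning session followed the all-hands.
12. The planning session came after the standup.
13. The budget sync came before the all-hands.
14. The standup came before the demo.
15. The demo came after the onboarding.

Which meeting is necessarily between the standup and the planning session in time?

the design review

Tracing the constraints gives the standup → the design review → the planning session, so the design review sits after the standup and before the planning session.
No other meeting is forced both after the standup and before the planning session.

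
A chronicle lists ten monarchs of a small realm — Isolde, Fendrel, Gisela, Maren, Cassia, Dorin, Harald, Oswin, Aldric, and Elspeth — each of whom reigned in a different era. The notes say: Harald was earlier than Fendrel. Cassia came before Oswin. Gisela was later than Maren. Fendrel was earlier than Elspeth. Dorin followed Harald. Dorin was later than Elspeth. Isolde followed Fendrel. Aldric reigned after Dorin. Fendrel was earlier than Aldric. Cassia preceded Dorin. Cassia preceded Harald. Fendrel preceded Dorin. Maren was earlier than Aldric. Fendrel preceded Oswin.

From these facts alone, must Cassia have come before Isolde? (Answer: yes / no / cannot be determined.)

yes

Chain the constraints: Cassia → Harald → Fendrel → Isolde. Each link is directly stated, so Cassia comes before Isolde.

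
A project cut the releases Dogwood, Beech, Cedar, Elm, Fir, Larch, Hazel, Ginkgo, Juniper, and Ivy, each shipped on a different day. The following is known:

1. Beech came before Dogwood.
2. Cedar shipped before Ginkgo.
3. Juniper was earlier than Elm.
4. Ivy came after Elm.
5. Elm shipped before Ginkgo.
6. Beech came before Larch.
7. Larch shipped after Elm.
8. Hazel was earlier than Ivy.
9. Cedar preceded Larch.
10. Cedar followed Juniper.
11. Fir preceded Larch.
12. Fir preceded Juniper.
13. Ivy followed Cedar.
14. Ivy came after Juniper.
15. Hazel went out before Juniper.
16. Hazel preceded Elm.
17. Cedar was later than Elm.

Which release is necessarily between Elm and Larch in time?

Cedar

Tracing the constraints gives Elm → Cedar → Larch, so Cedar sits after Elm and before Larch.
No other release is forced both after Elm and before Larch.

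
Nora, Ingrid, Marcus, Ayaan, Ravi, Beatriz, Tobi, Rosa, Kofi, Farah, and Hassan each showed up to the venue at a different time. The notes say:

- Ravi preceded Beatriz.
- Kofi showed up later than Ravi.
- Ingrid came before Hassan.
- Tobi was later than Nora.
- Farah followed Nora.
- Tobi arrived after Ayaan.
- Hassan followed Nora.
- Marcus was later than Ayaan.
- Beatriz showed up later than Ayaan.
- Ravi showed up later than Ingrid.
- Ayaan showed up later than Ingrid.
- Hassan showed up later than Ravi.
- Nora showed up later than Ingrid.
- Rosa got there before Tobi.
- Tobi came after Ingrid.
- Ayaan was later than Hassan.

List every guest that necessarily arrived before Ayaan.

Hassan, Ingrid, Nora, Ravi

Directly stated before Ayaan: Hassan and Ingrid.
Nora reaches Ayaan via Nora → Hassan → Ayaan.
Ravi reaches Ayaan via Ravi → Hassan → Ayaan.
No chain forces Farah (or any of the others) ahead of Ayaan.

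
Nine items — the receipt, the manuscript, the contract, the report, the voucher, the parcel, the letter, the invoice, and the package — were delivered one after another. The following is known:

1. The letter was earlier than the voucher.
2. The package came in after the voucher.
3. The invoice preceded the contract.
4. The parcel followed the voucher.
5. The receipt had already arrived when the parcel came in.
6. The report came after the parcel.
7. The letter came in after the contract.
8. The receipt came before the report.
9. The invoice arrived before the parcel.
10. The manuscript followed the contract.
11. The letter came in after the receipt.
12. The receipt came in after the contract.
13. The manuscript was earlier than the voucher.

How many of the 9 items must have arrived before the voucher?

5

Directly stated before the voucher: the letter and the manuscript.
The contract reaches the voucher via the contract → the letter → the voucher.
The invoice reaches the voucher via the invoice → the contract → the letter → the voucher.
The receipt reaches the voucher via the receipt → the letter → the voucher.
No chain forces the package (or any of the others) ahead of the voucher.
That's the contract, the invoice, the letter, the manuscript, and the receipt — 5 in all.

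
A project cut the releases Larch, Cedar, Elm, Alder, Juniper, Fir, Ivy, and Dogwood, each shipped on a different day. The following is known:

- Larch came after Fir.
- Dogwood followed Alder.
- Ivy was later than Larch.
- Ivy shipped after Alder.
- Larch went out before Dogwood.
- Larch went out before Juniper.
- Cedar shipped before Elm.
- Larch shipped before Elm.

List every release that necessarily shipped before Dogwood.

Directly stated before Dogwood: Alder and Larch.
Fir reaches Dogwood via Fir → Larch → Dogwood.
No chain forces Ivy (or any of the others) ahead of Dogwood.

Alder, Fir, Larch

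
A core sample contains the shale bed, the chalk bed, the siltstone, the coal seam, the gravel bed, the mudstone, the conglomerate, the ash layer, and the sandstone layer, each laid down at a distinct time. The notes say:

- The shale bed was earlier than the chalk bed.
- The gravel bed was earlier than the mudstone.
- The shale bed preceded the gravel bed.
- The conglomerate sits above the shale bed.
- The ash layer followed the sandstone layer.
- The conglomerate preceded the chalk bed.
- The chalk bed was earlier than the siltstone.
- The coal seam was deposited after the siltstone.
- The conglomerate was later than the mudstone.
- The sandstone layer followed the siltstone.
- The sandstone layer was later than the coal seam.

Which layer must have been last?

the ash layer

Every other layer has a chain of constraints placing it before the ash layer, so the ash layer is last.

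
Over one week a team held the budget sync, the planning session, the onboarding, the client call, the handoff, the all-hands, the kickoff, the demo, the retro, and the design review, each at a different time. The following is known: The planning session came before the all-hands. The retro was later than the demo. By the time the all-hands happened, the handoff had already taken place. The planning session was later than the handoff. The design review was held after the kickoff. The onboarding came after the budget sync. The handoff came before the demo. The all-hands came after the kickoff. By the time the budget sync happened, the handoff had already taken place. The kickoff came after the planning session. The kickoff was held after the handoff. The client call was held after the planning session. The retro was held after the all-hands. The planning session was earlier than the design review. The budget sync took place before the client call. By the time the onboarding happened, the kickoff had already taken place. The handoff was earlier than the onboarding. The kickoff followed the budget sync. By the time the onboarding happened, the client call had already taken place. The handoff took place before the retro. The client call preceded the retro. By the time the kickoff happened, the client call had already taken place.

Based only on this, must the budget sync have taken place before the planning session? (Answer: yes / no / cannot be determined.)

No chain of stated constraints runs from the budget sync to the planning session, and none runs from the planning session to the budget sync either.
So the relative order of the budget sync and the planning session is not fixed by the given facts.

cannot be determined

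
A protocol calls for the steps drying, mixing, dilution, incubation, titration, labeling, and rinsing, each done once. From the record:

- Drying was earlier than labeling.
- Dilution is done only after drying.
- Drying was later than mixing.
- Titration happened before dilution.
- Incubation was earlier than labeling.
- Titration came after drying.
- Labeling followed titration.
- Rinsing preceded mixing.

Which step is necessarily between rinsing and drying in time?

mixing

Tracing the constraints gives rinsing → mixing → drying, so mixing sits after rinsing and before drying.
No other step is forced both after rinsing and before drying.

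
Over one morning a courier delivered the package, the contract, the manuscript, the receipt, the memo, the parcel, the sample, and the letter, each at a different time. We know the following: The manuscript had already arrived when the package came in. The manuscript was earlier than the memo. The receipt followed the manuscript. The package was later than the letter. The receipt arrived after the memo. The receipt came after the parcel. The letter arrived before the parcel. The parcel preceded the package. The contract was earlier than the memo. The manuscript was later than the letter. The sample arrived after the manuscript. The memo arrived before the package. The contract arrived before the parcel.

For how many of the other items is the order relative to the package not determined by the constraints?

Forced before the package: the contract, the letter, the manuscript, the memo, and the parcel.
That leaves the receipt and the sample with no forced order relative to the package — 2.

2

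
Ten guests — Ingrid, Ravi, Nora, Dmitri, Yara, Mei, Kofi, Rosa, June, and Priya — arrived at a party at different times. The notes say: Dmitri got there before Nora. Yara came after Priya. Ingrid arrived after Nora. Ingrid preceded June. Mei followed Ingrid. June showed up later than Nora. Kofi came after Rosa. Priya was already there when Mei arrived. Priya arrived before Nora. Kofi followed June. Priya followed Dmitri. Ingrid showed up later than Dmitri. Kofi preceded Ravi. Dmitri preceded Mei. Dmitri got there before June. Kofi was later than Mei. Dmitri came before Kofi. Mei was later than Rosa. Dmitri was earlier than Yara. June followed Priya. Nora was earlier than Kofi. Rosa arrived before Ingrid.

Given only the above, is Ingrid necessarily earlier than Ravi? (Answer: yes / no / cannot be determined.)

yes

Chain the constraints: Ingrid → Mei → Kofi → Ravi. Each link is directly stated, so Ingrid comes before Ravi.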